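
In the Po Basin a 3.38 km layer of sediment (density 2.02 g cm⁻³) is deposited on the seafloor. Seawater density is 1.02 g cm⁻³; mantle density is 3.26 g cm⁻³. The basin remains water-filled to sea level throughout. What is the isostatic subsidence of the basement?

Submarine loading: the sediment displaces seawater, and the subsidence is in turn flooded, so s (ρ_m − ρ_w) = t (ρ_sed − ρ_w).
s = 3.38 km × (2.02 − 1.02) / (3.26 − 1.02) = 1.51 km.

1.51 km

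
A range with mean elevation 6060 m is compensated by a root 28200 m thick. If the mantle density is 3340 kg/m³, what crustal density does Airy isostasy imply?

ρ_c h = (ρ_m − ρ_c) r → ρ_c (h + r) = ρ_m r → ρ_c = ρ_m r / (h + r).
ρ_c = 3340 × 28200 m / (6060 m + 28200 m) = 2750 kg/m³.

2750 kg/m³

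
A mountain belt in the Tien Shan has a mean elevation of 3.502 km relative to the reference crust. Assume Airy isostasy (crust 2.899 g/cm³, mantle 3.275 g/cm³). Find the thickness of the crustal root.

27 km

In Airy isostatic equilibrium: the weight of the topography is balanced by the buoyancy of the root, ρ_c h = (ρ_m − ρ_c) r.
r = h · ρ_c / (ρ_m − ρ_c) = 3.502 km × 2.899 / (3.275 − 2.899) = 27 km.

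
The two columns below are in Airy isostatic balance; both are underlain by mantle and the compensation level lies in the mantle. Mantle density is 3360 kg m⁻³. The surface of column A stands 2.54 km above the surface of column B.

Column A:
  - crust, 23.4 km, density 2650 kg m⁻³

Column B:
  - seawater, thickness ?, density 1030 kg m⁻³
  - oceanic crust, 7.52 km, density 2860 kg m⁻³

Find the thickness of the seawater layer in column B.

1.85 km

Take the compensation level at the base of the deeper column (depth z_c below the surface of column A) and equate Σ ρ_i t_i down to z_c; mantle fills any gap and the z_c terms cancel.
Column A: 23.4×2650 + (z_c − 23.4)×3360
Column B: 2.54×0 + x×1030 + 7.52×2860 + (z_c − 2.54 − 7.52 − x)×3360
The z_c×3360 term appears on both sides and cancels. Collect the known terms of each column as K = Σ(ρt)_known − 3360 × (depth of known layers): K_A = 62010 − 3360×23.4 = −16614; K_B = 21507.2 − 3360×(2.54 + 7.52) = −12294.4.
Balance: K_A = K_B − x×(3360 − 1030), so x = (K_B − K_A)/(3360 − 1030) = 4319.6/2330 = 1.85 km.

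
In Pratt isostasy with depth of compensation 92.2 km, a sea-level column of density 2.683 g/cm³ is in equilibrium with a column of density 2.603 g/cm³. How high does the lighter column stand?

ρ_ref D = ρ (D + h) → h = D (ρ_ref − ρ)/ρ.
h = 92.2 km × (2.683 − 2.603)/2.603 = 2.83 km.

2.83 km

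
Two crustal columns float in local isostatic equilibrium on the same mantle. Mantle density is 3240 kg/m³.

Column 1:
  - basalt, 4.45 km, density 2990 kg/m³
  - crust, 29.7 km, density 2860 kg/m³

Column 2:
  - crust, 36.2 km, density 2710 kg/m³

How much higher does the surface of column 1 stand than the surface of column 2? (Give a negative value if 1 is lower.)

For any compensation level in the mantle, the mantle terms cancel and isostasy reduces to e = (Σt_1 − Σt_2) − (Σ(ρt)_1 − Σ(ρt)_2) / ρ_m.
Σt_1 = 34.15 km; Σt_2 = 36.2 km; Σ(ρt)_1 = 98247.5; Σ(ρt)_2 = 98102 (in km·kg/m³).
e = (34.15 − 36.2) − (98247.5 − 98102) / 3240 = −2.09 km.

−2.09 km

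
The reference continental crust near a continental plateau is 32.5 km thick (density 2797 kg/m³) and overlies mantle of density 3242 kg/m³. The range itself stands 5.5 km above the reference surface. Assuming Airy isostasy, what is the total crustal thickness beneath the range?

72.6 km

Root depth r = h ρ_c / (ρ_m − ρ_c) = 5.5 km × 2797 / 445 = 34.57 km.
Total thickness = T + h + r = 32.5 km + 5.5 km + 34.57 km = 72.6 km.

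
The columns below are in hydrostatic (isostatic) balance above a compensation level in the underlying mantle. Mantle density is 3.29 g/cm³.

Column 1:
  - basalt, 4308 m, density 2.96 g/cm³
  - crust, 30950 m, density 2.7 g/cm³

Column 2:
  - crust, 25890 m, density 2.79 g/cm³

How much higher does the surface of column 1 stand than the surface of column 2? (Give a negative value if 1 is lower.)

For any compensation level in the mantle, the mantle terms cancel and isostasy reduces to e = (Σt_1 − Σt_2) − (Σ(ρt)_1 − Σ(ρt)_2) / ρ_m.
Σt_1 = 35258 m; Σt_2 = 25890 m; Σ(ρt)_1 = 96316.68; Σ(ρt)_2 = 72233.1 (in m·g/cm³).
e = (35258 − 25890) − (96316.68 − 72233.1) / 3.29 = 2050 m.

2050 m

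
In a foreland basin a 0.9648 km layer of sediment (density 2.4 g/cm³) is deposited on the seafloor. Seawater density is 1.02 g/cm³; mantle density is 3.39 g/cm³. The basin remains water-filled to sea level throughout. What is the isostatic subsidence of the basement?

0.562 km

Submarine loading: the sediment displaces seawater, and the subsidence is in turn flooded, so s (ρ_m − ρ_w) = t (ρ_sed − ρ_w).
s = 0.9648 km × (2.4 − 1.02) / (3.39 − 1.02) = 0.562 km.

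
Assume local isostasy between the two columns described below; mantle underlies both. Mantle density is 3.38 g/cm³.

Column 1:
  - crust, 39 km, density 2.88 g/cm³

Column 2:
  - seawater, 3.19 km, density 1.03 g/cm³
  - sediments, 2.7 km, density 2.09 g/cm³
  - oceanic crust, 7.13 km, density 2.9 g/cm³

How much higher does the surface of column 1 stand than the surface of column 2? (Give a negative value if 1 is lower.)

1.51 km

For any compensation level in the mantle, the mantle terms cancel and isostasy reduces to e = (Σt_1 − Σt_2) − (Σ(ρt)_1 − Σ(ρt)_2) / ρ_m.
Σt_1 = 39 km; Σt_2 = 13.02 km; Σ(ρt)_1 = 112.32; Σ(ρt)_2 = 29.6057 (in km·g/cm³).
e = (39 − 13.02) − (112.32 − 29.6057) / 3.38 = 1.51 km.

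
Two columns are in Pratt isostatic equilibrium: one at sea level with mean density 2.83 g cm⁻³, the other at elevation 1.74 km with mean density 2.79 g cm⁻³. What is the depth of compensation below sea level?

121 km

ρ_ref D = ρ (D + h) → D (ρ_ref − ρ) = ρ h.
D = ρ h/(ρ_ref − ρ) = 2.79 × 1.74 km/(2.83 − 2.79) = 121 km.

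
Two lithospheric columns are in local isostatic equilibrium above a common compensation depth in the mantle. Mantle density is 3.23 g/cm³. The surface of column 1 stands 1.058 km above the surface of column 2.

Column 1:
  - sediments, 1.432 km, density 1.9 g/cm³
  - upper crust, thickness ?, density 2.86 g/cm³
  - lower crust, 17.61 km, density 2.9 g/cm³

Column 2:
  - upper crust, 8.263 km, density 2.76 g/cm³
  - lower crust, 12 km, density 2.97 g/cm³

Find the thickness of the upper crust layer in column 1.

Take the compensation level at the base of the deeper column (depth z_c below the surface of column 1) and equate Σ ρ_i t_i down to z_c; mantle fills any gap and the z_c terms cancel.
Column 1: 1.432×1.9 + x×2.86 + 17.61×2.9 + (z_c − 19.042 − x)×3.23
Column 2: 1.058×0 + 8.263×2.76 + 12×2.97 + (z_c − 1.058 − 20.263)×3.23
The z_c×3.23 term appears on both sides and cancels. Collect the known terms of each column as K = Σ(ρt)_known − 3.23 × (depth of known layers): K_1 = 53.7898 − 3.23×19.042 = −7.71586; K_2 = 58.44588 − 3.23×(1.058 + 20.263) = −10.42095.
Balance: K_1 − x×(3.23 − 2.86) = K_2, so x = (K_1 − K_2)/(3.23 − 2.86) = 2.70509/0.37 = 7.31 km.

7.31 km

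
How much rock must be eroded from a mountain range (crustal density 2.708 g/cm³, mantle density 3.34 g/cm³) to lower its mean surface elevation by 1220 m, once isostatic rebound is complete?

6450 m

Net drop Δ = e − u = e − e ρ_c/ρ_m = e (ρ_m − ρ_c)/ρ_m.
e = Δ ρ_m/(ρ_m − ρ_c) = 1220 m × 3.34/0.632 = 6450 m.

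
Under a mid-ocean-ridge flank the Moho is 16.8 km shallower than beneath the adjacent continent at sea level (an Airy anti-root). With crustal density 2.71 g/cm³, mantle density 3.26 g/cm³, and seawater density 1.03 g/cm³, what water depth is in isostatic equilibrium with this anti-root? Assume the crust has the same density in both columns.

5.5 km

Replacing a thickness d of crust by seawater at the top must be balanced by replacing crust with mantle at the base: d (ρ_c − ρ_w) = a (ρ_m − ρ_c).
d = a (ρ_m − ρ_c)/(ρ_c − ρ_w) = 16.8 km × 0.55/1.68 = 5.5 km.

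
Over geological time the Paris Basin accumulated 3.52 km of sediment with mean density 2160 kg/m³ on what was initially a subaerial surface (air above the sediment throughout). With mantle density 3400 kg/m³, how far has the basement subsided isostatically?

Subaerial load: s = t ρ_sed / ρ_m = 3.52 km × 2160/3400 = 2.24 km.

2.24 km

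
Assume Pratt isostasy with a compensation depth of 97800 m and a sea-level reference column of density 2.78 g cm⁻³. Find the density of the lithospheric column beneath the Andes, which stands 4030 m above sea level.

Pratt balance: ρ_ref D = ρ (D + h).
ρ = ρ_ref D/(D + h) = 2.78 × 97800 m/(97800 m + 4030 m) = 2.67 g cm⁻³.

2.67 g cm⁻³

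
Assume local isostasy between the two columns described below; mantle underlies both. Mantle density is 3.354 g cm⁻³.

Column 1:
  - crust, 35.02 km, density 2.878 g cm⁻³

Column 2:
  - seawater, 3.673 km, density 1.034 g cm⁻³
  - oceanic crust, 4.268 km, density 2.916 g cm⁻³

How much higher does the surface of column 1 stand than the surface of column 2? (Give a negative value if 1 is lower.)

For any compensation level in the mantle, the mantle terms cancel and isostasy reduces to e = (Σt_1 − Σt_2) − (Σ(ρt)_1 − Σ(ρt)_2) / ρ_m.
Σt_1 = 35.02 km; Σt_2 = 7.941 km; Σ(ρt)_1 = 100.78756; Σ(ρt)_2 = 16.24337 (in km·g cm⁻³).
e = (35.02 − 7.941) − (100.78756 − 16.24337) / 3.354 = 1.87 km.

1.87 km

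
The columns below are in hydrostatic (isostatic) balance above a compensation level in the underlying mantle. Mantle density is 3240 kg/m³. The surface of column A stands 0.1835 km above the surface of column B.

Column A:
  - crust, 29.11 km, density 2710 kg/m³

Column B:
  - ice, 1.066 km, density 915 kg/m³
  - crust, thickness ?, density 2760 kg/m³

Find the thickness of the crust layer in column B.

Take the compensation level at the base of the deeper column (depth z_c below the surface of column A) and equate Σ ρ_i t_i down to z_c; mantle fills any gap and the z_c terms cancel.
Column A: 29.11×2710 + (z_c − 29.11)×3240
Column B: 0.1835×0 + 1.066×915 + x×2760 + (z_c − 0.1835 − 1.066 − x)×3240
The z_c×3240 term appears on both sides and cancels. Collect the known terms of each column as K = Σ(ρt)_known − 3240 × (depth of known layers): K_A = 78888.1 − 3240×29.11 = −15428.3; K_B = 975.39 − 3240×(0.1835 + 1.066) = −3072.99.
Balance: K_A = K_B − x×(3240 − 2760), so x = (K_B − K_A)/(3240 − 2760) = 12355.3/480 = 25.7 km.

25.7 km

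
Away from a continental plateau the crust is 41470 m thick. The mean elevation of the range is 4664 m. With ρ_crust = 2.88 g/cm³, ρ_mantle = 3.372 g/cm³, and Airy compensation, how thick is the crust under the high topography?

73400 m

Root depth r = h ρ_c / (ρ_m − ρ_c) = 4664 m × 2.88 / 0.492 = 27300 m.
Total thickness = T + h + r = 41470 m + 4664 m + 27300 m = 73400 m.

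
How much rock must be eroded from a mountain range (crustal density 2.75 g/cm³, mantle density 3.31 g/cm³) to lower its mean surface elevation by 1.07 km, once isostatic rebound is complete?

6.32 km

Net drop Δ = e − u = e − e ρ_c/ρ_m = e (ρ_m − ρ_c)/ρ_m.
e = Δ ρ_m/(ρ_m − ρ_c) = 1.07 km × 3.31/0.56 = 6.32 km.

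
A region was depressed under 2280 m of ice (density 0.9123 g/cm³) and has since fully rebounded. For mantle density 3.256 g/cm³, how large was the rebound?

639 m

Removing the load lets mantle flow back in; uplift u satisfies ρ_ice t = ρ_m u.
u = t ρ_ice/ρ_m = 2280 m × 0.9123/3.256 = 639 m.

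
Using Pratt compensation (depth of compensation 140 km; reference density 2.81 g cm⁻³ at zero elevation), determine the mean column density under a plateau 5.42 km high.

2.71 g cm⁻³

Pratt balance: ρ_ref D = ρ (D + h).
ρ = ρ_ref D/(D + h) = 2.81 × 140 km/(140 km + 5.42 km) = 2.71 g cm⁻³.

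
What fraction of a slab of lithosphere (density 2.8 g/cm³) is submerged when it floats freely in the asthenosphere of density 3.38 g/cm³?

Submerged fraction = ρ_obj/ρ_fluid = 2.8/3.38 = 82.8%.

82.8%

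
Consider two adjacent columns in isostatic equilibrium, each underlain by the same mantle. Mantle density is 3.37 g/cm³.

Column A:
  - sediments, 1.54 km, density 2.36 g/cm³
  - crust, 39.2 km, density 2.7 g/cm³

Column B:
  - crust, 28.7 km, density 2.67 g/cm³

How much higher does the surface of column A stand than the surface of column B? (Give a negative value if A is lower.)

For any compensation level in the mantle, the mantle terms cancel and isostasy reduces to e = (Σt_A − Σt_B) − (Σ(ρt)_A − Σ(ρt)_B) / ρ_m.
Σt_A = 40.74 km; Σt_B = 28.7 km; Σ(ρt)_A = 109.4744; Σ(ρt)_B = 76.629 (in km·g/cm³).
e = (40.74 − 28.7) − (109.4744 − 76.629) / 3.37 = 2.29 km.

2.29 km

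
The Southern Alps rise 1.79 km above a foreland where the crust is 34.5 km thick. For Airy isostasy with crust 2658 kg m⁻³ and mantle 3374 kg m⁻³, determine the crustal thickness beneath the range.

42.9 km

Root depth r = h ρ_c / (ρ_m − ρ_c) = 1.79 km × 2658 / 716 = 6.645 km.
Total thickness = T + h + r = 34.5 km + 1.79 km + 6.645 km = 42.9 km.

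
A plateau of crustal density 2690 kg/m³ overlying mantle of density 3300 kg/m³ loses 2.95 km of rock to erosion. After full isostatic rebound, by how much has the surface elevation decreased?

0.545 km

Rebound u = e ρ_c/ρ_m = 2.95 km × 2690/3300 = 2.405 km.
Net surface drop = e − u = 2.95 km − 2.405 km = e (ρ_m − ρ_c)/ρ_m = 0.545 km.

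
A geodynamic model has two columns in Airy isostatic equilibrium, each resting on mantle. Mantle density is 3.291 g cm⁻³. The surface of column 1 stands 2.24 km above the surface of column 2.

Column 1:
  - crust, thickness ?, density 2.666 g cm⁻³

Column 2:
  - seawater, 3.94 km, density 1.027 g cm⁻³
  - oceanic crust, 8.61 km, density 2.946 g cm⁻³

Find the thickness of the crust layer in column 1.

30.8 km

Take the compensation level at the base of the deeper column (depth z_c below the surface of column 1) and equate Σ ρ_i t_i down to z_c; mantle fills any gap and the z_c terms cancel.
Column 1: x×2.666 + (z_c − 0 − x)×3.291
Column 2: 2.24×0 + 3.94×1.027 + 8.61×2.946 + (z_c − 2.24 − 12.55)×3.291
The z_c×3.291 term appears on both sides and cancels. Collect the known terms of each column as K = Σ(ρt)_known − 3.291 × (depth of known layers): K_1 = 0 − 3.291×0 = 0; K_2 = 29.41144 − 3.291×(2.24 + 12.55) = −19.26245.
Balance: K_1 − x×(3.291 − 2.666) = K_2, so x = (K_1 − K_2)/(3.291 − 2.666) = 19.2624/0.625 = 30.8 km.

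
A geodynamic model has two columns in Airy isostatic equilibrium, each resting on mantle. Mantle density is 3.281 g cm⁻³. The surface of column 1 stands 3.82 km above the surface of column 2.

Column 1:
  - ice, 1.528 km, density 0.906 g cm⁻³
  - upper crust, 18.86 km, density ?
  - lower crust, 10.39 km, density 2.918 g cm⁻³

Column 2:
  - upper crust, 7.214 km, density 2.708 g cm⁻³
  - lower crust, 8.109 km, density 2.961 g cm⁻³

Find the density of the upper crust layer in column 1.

2.65 g cm⁻³

Take the compensation level at the base of the deeper column (depth z_c below the surface of column 1) and equate Σ ρ_i t_i down to z_c; mantle fills any gap and the z_c terms cancel.
Column 1: 1.528×0.906 + 18.86×ρ + 10.39×2.918 + (z_c − 30.778)×3.281
Column 2: 3.82×0 + 7.214×2.708 + 8.109×2.961 + (z_c − 3.82 − 15.323)×3.281
The z_c×3.281 term appears on both sides and cancels. Collect the known terms of each column as K = Σ(ρt)_known − 3.281 × (depth of known layers): K_1 = 31.702388 − 3.281×30.778 = −69.28023; K_2 = 43.546261 − 3.281×(3.82 + 15.323) = −19.261922.
Balance: K_1 + 18.86×ρ = K_2, so ρ = (K_2 − K_1)/18.86 = 50.0183/18.86 = 2.65 g cm⁻³.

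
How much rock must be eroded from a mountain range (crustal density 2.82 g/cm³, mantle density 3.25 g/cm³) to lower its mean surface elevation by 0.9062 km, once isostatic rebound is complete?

Net drop Δ = e − u = e − e ρ_c/ρ_m = e (ρ_m − ρ_c)/ρ_m.
e = Δ ρ_m/(ρ_m − ρ_c) = 0.9062 km × 3.25/0.43 = 6.85 km.

6.85 km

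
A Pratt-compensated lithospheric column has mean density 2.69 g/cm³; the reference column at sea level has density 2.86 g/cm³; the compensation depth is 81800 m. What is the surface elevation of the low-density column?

5170 m

ρ_ref D = ρ (D + h) → h = D (ρ_ref − ρ)/ρ.
h = 81800 m × (2.86 − 2.69)/2.69 = 5170 m.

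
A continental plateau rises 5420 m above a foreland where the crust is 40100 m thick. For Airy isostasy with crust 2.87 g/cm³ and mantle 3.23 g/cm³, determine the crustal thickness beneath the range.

Root depth r = h ρ_c / (ρ_m − ρ_c) = 5420 m × 2.87 / 0.36 = 43210 m.
Total thickness = T + h + r = 40100 m + 5420 m + 43210 m = 88700 m.

88700 m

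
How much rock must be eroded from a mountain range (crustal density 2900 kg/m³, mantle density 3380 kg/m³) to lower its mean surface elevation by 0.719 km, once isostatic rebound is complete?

Net drop Δ = e − u = e − e ρ_c/ρ_m = e (ρ_m − ρ_c)/ρ_m.
e = Δ ρ_m/(ρ_m − ρ_c) = 0.719 km × 3380/480 = 5.06 km.

5.06 km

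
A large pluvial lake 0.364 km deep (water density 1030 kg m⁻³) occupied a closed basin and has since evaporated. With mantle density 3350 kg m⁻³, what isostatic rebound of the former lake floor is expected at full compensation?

u = d ρ_w/ρ_m = 0.364 km × 1030/3350 = 0.112 km.

0.112 km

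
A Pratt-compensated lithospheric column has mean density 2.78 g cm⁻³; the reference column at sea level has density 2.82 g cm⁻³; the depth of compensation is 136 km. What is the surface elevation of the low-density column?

1.96 km

ρ_ref D = ρ (D + h) → h = D (ρ_ref − ρ)/ρ.
h = 136 km × (2.82 − 2.78)/2.78 = 1.96 km.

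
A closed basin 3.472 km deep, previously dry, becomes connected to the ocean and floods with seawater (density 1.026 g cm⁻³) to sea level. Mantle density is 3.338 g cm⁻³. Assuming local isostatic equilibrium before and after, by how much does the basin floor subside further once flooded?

1.54 km

After flooding the water column is d + s deep. Its weight must equal the weight of mantle displaced by the extra subsidence s: (d + s) ρ_w = s ρ_m.
s = d ρ_w / (ρ_m − ρ_w) = 3.472 km × 1.026/(3.338 − 1.026) = 1.54 km.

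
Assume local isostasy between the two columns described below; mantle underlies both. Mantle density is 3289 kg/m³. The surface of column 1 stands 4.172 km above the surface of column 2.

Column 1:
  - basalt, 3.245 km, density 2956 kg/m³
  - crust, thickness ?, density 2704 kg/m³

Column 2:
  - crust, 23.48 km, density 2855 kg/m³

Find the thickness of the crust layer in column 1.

Take the compensation level at the base of the deeper column (depth z_c below the surface of column 1) and equate Σ ρ_i t_i down to z_c; mantle fills any gap and the z_c terms cancel.
Column 1: 3.245×2956 + x×2704 + (z_c − 3.245 − x)×3289
Column 2: 4.172×0 + 23.48×2855 + (z_c − 4.172 − 23.48)×3289
The z_c×3289 term appears on both sides and cancels. Collect the known terms of each column as K = Σ(ρt)_known − 3289 × (depth of known layers): K_1 = 9592.22 − 3289×3.245 = −1080.585; K_2 = 67035.4 − 3289×(4.172 + 23.48) = −23912.028.
Balance: K_1 − x×(3289 − 2704) = K_2, so x = (K_1 − K_2)/(3289 − 2704) = 22831.4/585 = 39 km.

39 km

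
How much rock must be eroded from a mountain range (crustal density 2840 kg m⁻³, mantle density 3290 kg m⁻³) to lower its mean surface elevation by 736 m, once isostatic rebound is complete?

5380 m

Net drop Δ = e − u = e − e ρ_c/ρ_m = e (ρ_m − ρ_c)/ρ_m.
e = Δ ρ_m/(ρ_m − ρ_c) = 736 m × 3290/450 = 5380 m.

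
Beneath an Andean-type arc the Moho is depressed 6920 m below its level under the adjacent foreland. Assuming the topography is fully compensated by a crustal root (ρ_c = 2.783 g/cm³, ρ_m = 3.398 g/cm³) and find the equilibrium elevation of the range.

For local isostatic compensation: ρ_c h = (ρ_m − ρ_c) r.
h = r (ρ_m − ρ_c) / ρ_c = 6920 m × (3.398 − 2.783) / 2.783 = 1530 m.

1530 m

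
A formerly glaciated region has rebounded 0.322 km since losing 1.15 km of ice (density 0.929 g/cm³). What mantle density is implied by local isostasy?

ρ_m = ρ_ice t / u = 0.929 × 1.15 km/0.322 km = 3.32 g/cm³.

3.32 g/cm³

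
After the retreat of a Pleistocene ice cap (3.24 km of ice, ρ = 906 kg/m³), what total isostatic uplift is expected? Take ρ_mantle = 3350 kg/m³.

0.876 km

Removing the load lets mantle flow back in; uplift u satisfies ρ_ice t = ρ_m u.
u = t ρ_ice/ρ_m = 3.24 km × 906/3350 = 0.876 km.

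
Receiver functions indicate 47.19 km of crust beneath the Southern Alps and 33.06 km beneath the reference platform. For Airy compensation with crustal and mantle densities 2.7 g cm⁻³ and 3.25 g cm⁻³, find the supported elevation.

2.39 km

Excess crust Δ = 47.19 km − 33.06 km = 14.13 km, split between elevation h and root r with h + r = Δ.
Airy balance ρ_c h = (ρ_m − ρ_c) r gives r = h ρ_c/(ρ_m − ρ_c), so h (1 + ρ_c/(ρ_m − ρ_c)) = Δ, i.e. h = Δ (ρ_m − ρ_c)/ρ_m.
h = 14.13 km × 0.55/3.25 = 2.39 km.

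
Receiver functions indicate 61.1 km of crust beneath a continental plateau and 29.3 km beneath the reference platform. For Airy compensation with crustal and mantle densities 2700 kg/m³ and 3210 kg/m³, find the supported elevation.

5.05 km

Excess crust Δ = 61.1 km − 29.3 km = 31.8 km, split between elevation h and root r with h + r = Δ.
Airy balance ρ_c h = (ρ_m − ρ_c) r gives r = h ρ_c/(ρ_m − ρ_c), so h (1 + ρ_c/(ρ_m − ρ_c)) = Δ, i.e. h = Δ (ρ_m − ρ_c)/ρ_m.
h = 31.8 km × 510/3210 = 5.05 km.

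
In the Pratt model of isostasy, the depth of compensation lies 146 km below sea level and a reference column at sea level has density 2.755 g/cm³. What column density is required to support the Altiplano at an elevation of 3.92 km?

Pratt balance: ρ_ref D = ρ (D + h).
ρ = ρ_ref D/(D + h) = 2.755 × 146 km/(146 km + 3.92 km) = 2.68 g/cm³.

2.68 g/cm³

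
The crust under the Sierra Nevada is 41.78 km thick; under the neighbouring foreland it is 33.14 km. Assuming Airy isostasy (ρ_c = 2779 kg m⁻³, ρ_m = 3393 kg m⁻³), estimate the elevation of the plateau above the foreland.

1.56 km

Excess crust Δ = 41.78 km − 33.14 km = 8.64 km, split between elevation h and root r with h + r = Δ.
Airy balance ρ_c h = (ρ_m − ρ_c) r gives r = h ρ_c/(ρ_m − ρ_c), so h (1 + ρ_c/(ρ_m − ρ_c)) = Δ, i.e. h = Δ (ρ_m − ρ_c)/ρ_m.
h = 8.64 km × 614/3393 = 1.56 km.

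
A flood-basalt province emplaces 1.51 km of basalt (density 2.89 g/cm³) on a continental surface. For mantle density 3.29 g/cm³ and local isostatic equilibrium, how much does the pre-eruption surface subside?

Subaerial loading: s = t ρ_load / ρ_m.
s = 1.51 km × 2.89/3.29 = 1.33 km.

1.33 km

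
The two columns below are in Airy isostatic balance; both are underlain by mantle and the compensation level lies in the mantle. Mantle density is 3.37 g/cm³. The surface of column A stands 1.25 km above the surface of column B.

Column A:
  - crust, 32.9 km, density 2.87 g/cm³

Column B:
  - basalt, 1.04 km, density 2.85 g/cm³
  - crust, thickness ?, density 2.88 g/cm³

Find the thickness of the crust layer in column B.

23.9 km

Take the compensation level at the base of the deeper column (depth z_c below the surface of column A) and equate Σ ρ_i t_i down to z_c; mantle fills any gap and the z_c terms cancel.
Column A: 32.9×2.87 + (z_c − 32.9)×3.37
Column B: 1.25×0 + 1.04×2.85 + x×2.88 + (z_c − 1.25 − 1.04 − x)×3.37
The z_c×3.37 term appears on both sides and cancels. Collect the known terms of each column as K = Σ(ρt)_known − 3.37 × (depth of known layers): K_A = 94.423 − 3.37×32.9 = −16.45; K_B = 2.964 − 3.37×(1.25 + 1.04) = −4.7533.
Balance: K_A = K_B − x×(3.37 − 2.88), so x = (K_B − K_A)/(3.37 − 2.88) = 11.6967/0.49 = 23.9 km.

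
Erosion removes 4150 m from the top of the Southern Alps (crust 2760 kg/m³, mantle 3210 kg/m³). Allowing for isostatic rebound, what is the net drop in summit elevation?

Rebound u = e ρ_c/ρ_m = 4150 m × 2760/3210 = 3568 m.
Net surface drop = e − u = 4150 m − 3568 m = e (ρ_m − ρ_c)/ρ_m = 582 m.

582 m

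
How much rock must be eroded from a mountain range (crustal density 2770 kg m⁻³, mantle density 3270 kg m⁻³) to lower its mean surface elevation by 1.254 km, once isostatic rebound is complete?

8.2 km

Net drop Δ = e − u = e − e ρ_c/ρ_m = e (ρ_m − ρ_c)/ρ_m.
e = Δ ρ_m/(ρ_m − ρ_c) = 1.254 km × 3270/500 = 8.2 km.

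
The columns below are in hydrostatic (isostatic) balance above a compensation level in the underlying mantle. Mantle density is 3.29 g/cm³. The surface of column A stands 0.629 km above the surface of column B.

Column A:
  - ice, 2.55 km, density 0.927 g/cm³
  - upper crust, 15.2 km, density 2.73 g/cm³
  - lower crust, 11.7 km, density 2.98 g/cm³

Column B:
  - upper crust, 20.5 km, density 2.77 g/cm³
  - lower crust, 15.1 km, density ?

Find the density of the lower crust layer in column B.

2.93 g/cm³

Take the compensation level at the base of the deeper column (depth z_c below the surface of column A) and equate Σ ρ_i t_i down to z_c; mantle fills any gap and the z_c terms cancel.
Column A: 2.55×0.927 + 15.2×2.73 + 11.7×2.98 + (z_c − 29.45)×3.29
Column B: 0.629×0 + 20.5×2.77 + 15.1×ρ + (z_c − 0.629 − 35.6)×3.29
The z_c×3.29 term appears on both sides and cancels. Collect the known terms of each column as K = Σ(ρt)_known − 3.29 × (depth of known layers): K_A = 78.72585 − 3.29×29.45 = −18.16465; K_B = 56.785 − 3.29×(0.629 + 35.6) = −62.40841.
Balance: K_A = K_B + 15.1×ρ, so ρ = (K_A − K_B)/15.1 = 44.2438/15.1 = 2.93 g/cm³.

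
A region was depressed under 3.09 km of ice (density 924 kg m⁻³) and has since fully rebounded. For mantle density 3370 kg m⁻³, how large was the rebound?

0.847 km

Removing the load lets mantle flow back in; uplift u satisfies ρ_ice t = ρ_m u.
u = t ρ_ice/ρ_m = 3.09 km × 924/3370 = 0.847 km.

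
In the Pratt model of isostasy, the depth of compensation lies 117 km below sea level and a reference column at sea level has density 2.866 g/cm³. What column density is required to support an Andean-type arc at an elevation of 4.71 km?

Pratt balance: ρ_ref D = ρ (D + h).
ρ = ρ_ref D/(D + h) = 2.866 × 117 km/(117 km + 4.71 km) = 2.76 g/cm³.

2.76 g/cm³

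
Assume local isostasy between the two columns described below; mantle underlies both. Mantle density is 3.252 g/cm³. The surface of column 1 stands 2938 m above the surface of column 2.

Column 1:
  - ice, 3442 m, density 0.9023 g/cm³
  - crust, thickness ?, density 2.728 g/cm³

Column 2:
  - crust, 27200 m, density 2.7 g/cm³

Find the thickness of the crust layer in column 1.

Take the compensation level at the base of the deeper column (depth z_c below the surface of column 1) and equate Σ ρ_i t_i down to z_c; mantle fills any gap and the z_c terms cancel.
Column 1: 3442×0.9023 + x×2.728 + (z_c − 3442 − x)×3.252
Column 2: 2938×0 + 27200×2.7 + (z_c − 2938 − 27200)×3.252
The z_c×3.252 term appears on both sides and cancels. Collect the known terms of each column as K = Σ(ρt)_known − 3.252 × (depth of known layers): K_1 = 3105.7166 − 3.252×3442 = −8087.6674; K_2 = 73440 − 3.252×(2938 + 27200) = −24568.776.
Balance: K_1 − x×(3.252 − 2.728) = K_2, so x = (K_1 − K_2)/(3.252 − 2.728) = 16481.1/0.524 = 31500 m.

31500 m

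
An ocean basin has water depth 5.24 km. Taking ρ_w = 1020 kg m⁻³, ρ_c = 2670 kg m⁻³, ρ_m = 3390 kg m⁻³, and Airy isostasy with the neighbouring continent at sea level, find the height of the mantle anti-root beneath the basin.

By Archimedes' principle applied to the lithosphere: replacing crust with seawater at the top is compensated by replacing crust with mantle at the base: d (ρ_c − ρ_w) = a (ρ_m − ρ_c).
a = d (ρ_c − ρ_w)/(ρ_m − ρ_c) = 5.24 km × 1650/720 = 12 km.

12 km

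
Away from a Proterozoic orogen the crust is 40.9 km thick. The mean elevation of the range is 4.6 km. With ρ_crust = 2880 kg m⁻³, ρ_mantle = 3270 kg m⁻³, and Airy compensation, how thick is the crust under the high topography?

79.5 km

Root depth r = h ρ_c / (ρ_m − ρ_c) = 4.6 km × 2880 / 390 = 33.97 km.
Total thickness = T + h + r = 40.9 km + 4.6 km + 33.97 km = 79.5 km.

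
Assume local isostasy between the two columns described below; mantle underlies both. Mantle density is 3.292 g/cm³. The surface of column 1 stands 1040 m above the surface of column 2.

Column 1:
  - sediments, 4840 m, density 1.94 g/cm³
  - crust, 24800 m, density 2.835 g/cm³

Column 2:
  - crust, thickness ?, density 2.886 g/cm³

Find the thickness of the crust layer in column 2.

Take the compensation level at the base of the deeper column (depth z_c below the surface of column 1) and equate Σ ρ_i t_i down to z_c; mantle fills any gap and the z_c terms cancel.
Column 1: 4840×1.94 + 24800×2.835 + (z_c − 29640)×3.292
Column 2: 1040×0 + x×2.886 + (z_c − 1040 − 0 − x)×3.292
The z_c×3.292 term appears on both sides and cancels. Collect the known terms of each column as K = Σ(ρt)_known − 3.292 × (depth of known layers): K_1 = 79697.6 − 3.292×29640 = −17877.28; K_2 = 0 − 3.292×(1040 + 0) = −3423.68.
Balance: K_1 = K_2 − x×(3.292 − 2.886), so x = (K_2 − K_1)/(3.292 − 2.886) = 14453.6/0.406 = 35600 m.

35600 m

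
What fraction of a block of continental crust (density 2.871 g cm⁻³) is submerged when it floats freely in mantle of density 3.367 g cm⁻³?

Submerged fraction = ρ_obj/ρ_fluid = 2.871/3.367 = 85.3%.

85.3%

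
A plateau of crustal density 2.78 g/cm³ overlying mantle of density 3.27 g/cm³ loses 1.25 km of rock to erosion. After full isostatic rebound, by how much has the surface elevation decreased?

Rebound u = e ρ_c/ρ_m = 1.25 km × 2.78/3.27 = 1.063 km.
Net surface drop = e − u = 1.25 km − 1.063 km = e (ρ_m − ρ_c)/ρ_m = 0.187 km.

0.187 km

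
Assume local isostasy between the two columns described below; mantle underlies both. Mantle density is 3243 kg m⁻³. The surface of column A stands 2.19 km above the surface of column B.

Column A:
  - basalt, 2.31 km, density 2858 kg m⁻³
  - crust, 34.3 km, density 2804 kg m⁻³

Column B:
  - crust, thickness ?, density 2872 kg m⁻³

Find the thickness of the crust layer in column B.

23.8 km

Take the compensation level at the base of the deeper column (depth z_c below the surface of column A) and equate Σ ρ_i t_i down to z_c; mantle fills any gap and the z_c terms cancel.
Column A: 2.31×2858 + 34.3×2804 + (z_c − 36.61)×3243
Column B: 2.19×0 + x×2872 + (z_c − 2.19 − 0 − x)×3243
The z_c×3243 term appears on both sides and cancels. Collect the known terms of each column as K = Σ(ρt)_known − 3243 × (depth of known layers): K_A = 102779.18 − 3243×36.61 = −15947.05; K_B = 0 − 3243×(2.19 + 0) = −7102.17.
Balance: K_A = K_B − x×(3243 − 2872), so x = (K_B − K_A)/(3243 − 2872) = 8844.88/371 = 23.8 km.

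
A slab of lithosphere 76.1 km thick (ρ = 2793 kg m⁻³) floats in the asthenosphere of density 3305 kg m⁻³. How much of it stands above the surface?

Floating equilibrium: submerged depth d = t ρ_obj/ρ_fluid = 76.1 km × 2793/3305 = 64.31 km.
Freeboard = t − d = 76.1 km − 64.31 km = 11.8 km.

11.8 km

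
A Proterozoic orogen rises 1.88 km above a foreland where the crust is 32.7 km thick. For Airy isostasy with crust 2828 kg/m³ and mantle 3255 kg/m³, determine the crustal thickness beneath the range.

Root depth r = h ρ_c / (ρ_m − ρ_c) = 1.88 km × 2828 / 427 = 12.45 km.
Total thickness = T + h + r = 32.7 km + 1.88 km + 12.45 km = 47 km.

47 km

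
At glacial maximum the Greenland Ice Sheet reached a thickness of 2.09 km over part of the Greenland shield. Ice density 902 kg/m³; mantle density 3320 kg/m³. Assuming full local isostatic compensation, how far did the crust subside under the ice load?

For local isostatic compensation: the ice load ρ_ice t is balanced by mantle displaced below, ρ_m s.
s = t ρ_ice / ρ_m = 2.09 km × 902/3320 = 0.568 km.

0.568 km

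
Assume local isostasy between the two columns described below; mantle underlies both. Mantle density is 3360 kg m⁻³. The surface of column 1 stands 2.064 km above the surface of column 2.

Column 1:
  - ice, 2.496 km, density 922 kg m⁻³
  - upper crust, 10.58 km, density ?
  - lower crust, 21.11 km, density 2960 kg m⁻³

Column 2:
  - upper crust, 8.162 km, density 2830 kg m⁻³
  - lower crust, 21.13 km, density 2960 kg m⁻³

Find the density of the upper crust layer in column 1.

2870 kg m⁻³

Take the compensation level at the base of the deeper column (depth z_c below the surface of column 1) and equate Σ ρ_i t_i down to z_c; mantle fills any gap and the z_c terms cancel.
Column 1: 2.496×922 + 10.58×ρ + 21.11×2960 + (z_c − 34.186)×3360
Column 2: 2.064×0 + 8.162×2830 + 21.13×2960 + (z_c − 2.064 − 29.292)×3360
The z_c×3360 term appears on both sides and cancels. Collect the known terms of each column as K = Σ(ρt)_known − 3360 × (depth of known layers): K_1 = 64786.912 − 3360×34.186 = −50078.048; K_2 = 85643.26 − 3360×(2.064 + 29.292) = −19712.9.
Balance: K_1 + 10.58×ρ = K_2, so ρ = (K_2 − K_1)/10.58 = 30365.1/10.58 = 2870 kg m⁻³.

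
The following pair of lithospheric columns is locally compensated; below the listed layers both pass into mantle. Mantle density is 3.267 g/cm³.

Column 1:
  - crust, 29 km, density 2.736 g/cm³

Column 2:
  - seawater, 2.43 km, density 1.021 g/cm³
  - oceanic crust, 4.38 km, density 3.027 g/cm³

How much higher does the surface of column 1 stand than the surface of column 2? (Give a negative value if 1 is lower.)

For any compensation level in the mantle, the mantle terms cancel and isostasy reduces to e = (Σt_1 − Σt_2) − (Σ(ρt)_1 − Σ(ρt)_2) / ρ_m.
Σt_1 = 29 km; Σt_2 = 6.81 km; Σ(ρt)_1 = 79.344; Σ(ρt)_2 = 15.73929 (in km·g/cm³).
e = (29 − 6.81) − (79.344 − 15.73929) / 3.267 = 2.72 km.

2.72 km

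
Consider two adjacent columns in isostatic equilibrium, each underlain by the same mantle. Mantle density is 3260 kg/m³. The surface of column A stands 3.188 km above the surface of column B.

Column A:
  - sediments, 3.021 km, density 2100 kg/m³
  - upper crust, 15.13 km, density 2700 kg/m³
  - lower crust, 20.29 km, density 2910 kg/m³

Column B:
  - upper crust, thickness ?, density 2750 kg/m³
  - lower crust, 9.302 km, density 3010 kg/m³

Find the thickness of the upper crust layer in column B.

Take the compensation level at the base of the deeper column (depth z_c below the surface of column A) and equate Σ ρ_i t_i down to z_c; mantle fills any gap and the z_c terms cancel.
Column A: 3.021×2100 + 15.13×2700 + 20.29×2910 + (z_c − 38.441)×3260
Column B: 3.188×0 + x×2750 + 9.302×3010 + (z_c − 3.188 − 9.302 − x)×3260
The z_c×3260 term appears on both sides and cancels. Collect the known terms of each column as K = Σ(ρt)_known − 3260 × (depth of known layers): K_A = 106239 − 3260×38.441 = −19078.66; K_B = 27999.02 − 3260×(3.188 + 9.302) = −12718.38.
Balance: K_A = K_B − x×(3260 − 2750), so x = (K_B − K_A)/(3260 − 2750) = 6360.28/510 = 12.5 km.

12.5 km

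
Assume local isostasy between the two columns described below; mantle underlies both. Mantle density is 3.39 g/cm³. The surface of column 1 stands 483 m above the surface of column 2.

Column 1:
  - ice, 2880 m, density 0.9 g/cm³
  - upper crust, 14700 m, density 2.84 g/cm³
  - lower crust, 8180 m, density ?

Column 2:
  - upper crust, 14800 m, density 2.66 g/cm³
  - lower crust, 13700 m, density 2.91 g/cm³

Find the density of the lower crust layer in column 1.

Take the compensation level at the base of the deeper column (depth z_c below the surface of column 1) and equate Σ ρ_i t_i down to z_c; mantle fills any gap and the z_c terms cancel.
Column 1: 2880×0.9 + 14700×2.84 + 8180×ρ + (z_c − 25760)×3.39
Column 2: 483×0 + 14800×2.66 + 13700×2.91 + (z_c − 483 − 28500)×3.39
The z_c×3.39 term appears on both sides and cancels. Collect the known terms of each column as K = Σ(ρt)_known − 3.39 × (depth of known layers): K_1 = 44340 − 3.39×25760 = −42986.4; K_2 = 79235 − 3.39×(483 + 28500) = −19017.37.
Balance: K_1 + 8180×ρ = K_2, so ρ = (K_2 − K_1)/8180 = 23969/8180 = 2.93 g/cm³.

2.93 g/cm³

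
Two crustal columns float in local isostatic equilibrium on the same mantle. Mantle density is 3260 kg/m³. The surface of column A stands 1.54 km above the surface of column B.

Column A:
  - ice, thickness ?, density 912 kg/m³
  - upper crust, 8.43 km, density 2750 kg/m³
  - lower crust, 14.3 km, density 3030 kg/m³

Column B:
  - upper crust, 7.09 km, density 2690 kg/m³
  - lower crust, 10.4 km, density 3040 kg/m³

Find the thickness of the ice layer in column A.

1.6 km

Take the compensation level at the base of the deeper column (depth z_c below the surface of column A) and equate Σ ρ_i t_i down to z_c; mantle fills any gap and the z_c terms cancel.
Column A: x×912 + 8.43×2750 + 14.3×3030 + (z_c − 22.73 − x)×3260
Column B: 1.54×0 + 7.09×2690 + 10.4×3040 + (z_c − 1.54 − 17.49)×3260
The z_c×3260 term appears on both sides and cancels. Collect the known terms of each column as K = Σ(ρt)_known − 3260 × (depth of known layers): K_A = 66511.5 − 3260×22.73 = −7588.3; K_B = 50688.1 − 3260×(1.54 + 17.49) = −11349.7.
Balance: K_A − x×(3260 − 912) = K_B, so x = (K_A − K_B)/(3260 − 912) = 3761.4/2348 = 1.6 km.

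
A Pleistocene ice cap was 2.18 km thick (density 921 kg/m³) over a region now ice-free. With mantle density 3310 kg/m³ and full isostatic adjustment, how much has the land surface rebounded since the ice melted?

Removing the load lets mantle flow back in; uplift u satisfies ρ_ice t = ρ_m u.
u = t ρ_ice/ρ_m = 2.18 km × 921/3310 = 0.607 km.

0.607 km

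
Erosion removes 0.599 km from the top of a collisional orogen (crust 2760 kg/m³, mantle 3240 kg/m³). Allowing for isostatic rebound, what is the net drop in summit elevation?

0.0887 km

Rebound u = e ρ_c/ρ_m = 0.599 km × 2760/3240 = 0.5103 km.
Net surface drop = e − u = 0.599 km − 0.5103 km = e (ρ_m − ρ_c)/ρ_m = 0.0887 km.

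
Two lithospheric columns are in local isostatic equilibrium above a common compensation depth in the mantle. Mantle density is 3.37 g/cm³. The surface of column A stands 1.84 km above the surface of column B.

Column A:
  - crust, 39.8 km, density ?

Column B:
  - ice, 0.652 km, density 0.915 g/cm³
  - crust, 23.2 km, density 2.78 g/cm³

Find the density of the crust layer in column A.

Take the compensation level at the base of the deeper column (depth z_c below the surface of column A) and equate Σ ρ_i t_i down to z_c; mantle fills any gap and the z_c terms cancel.
Column A: 39.8×ρ + (z_c − 39.8)×3.37
Column B: 1.84×0 + 0.652×0.915 + 23.2×2.78 + (z_c − 1.84 − 23.852)×3.37
The z_c×3.37 term appears on both sides and cancels. Collect the known terms of each column as K = Σ(ρt)_known − 3.37 × (depth of known layers): K_A = 0 − 3.37×39.8 = −134.126; K_B = 65.09258 − 3.37×(1.84 + 23.852) = −21.48946.
Balance: K_A + 39.8×ρ = K_B, so ρ = (K_B − K_A)/39.8 = 112.637/39.8 = 2.83 g/cm³.

2.83 g/cm³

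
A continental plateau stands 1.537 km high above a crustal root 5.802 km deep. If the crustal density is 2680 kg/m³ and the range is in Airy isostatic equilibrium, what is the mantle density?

3390 kg/m³

Airy balance: ρ_c h = (ρ_m − ρ_c) r → ρ_m = ρ_c (1 + h/r).
ρ_m = 2680 × (1 + 1.537 km/5.802 km) = 3390 kg/m³.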